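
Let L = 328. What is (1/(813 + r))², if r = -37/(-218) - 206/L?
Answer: 319551376/210975479750025 ≈ 1.5146e-6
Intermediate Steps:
r = -8193/17876 (r = -37/(-218) - 206/328 = -37*(-1/218) - 206*1/328 = 37/218 - 103/164 = -8193/17876 ≈ -0.45832)
(1/(813 + r))² = (1/(813 - 8193/17876))² = (1/(14524995/17876))² = (17876/14524995)² = 319551376/210975479750025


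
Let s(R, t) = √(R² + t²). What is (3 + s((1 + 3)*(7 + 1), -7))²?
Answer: (3 + √1073)² ≈ 1278.5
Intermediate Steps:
(3 + s((1 + 3)*(7 + 1), -7))² = (3 + √(((1 + 3)*(7 + 1))² + (-7)²))² = (3 + √((4*8)² + 49))² = (3 + √(32² + 49))² = (3 + √(1024 + 49))² = (3 + √1073)²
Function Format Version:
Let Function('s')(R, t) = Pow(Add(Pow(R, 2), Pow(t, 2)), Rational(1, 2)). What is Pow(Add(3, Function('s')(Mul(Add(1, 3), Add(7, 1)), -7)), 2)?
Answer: Pow(Add(3, Pow(1073, Rational(1, 2))), 2) ≈ 1278.5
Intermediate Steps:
Pow(Add(3, Function('s')(Mul(Add(1, 3), Add(7, 1)), -7)), 2) = Pow(Add(3, Pow(Add(Pow(Mul(Add(1, 3), Add(7, 1)), 2), Pow(-7, 2)), Rational(1, 2))), 2) = Pow(Add(3, Pow(Add(Pow(Mul(4, 8), 2), 49), Rational(1, 2))), 2) = Pow(Add(3, Pow(Add(Pow(32, 2), 49), Rational(1, 2))), 2) = Pow(Add(3, Pow(Add(1024, 49), Rational(1, 2))), 2) = Pow(Add(3, Pow(1073, Rational(1, 2))), 2)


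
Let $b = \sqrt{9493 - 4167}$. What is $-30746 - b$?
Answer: $-30746 - \sqrt{5326} \approx -30819.0$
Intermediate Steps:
$b = \sqrt{5326} \approx 72.979$
$-30746 - b = -30746 - \sqrt{5326}$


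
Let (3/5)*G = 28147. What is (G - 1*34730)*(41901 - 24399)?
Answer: 213203530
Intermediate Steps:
G = 140735/3 (G = (5/3)*28147 = 140735/3 ≈ 46912.)
(G - 1*34730)*(41901 - 24399) = (140735/3 - 1*34730)*(41901 - 24399) = (140735/3 - 34730)*17502 = (36545/3)*17502 = 213203530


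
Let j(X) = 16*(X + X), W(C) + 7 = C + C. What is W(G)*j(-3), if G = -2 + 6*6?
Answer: -5856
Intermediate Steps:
G = 34 (G = -2 + 36 = 34)
W(C) = -7 + 2*C (W(C) = -7 + (C + C) = -7 + 2*C)
j(X) = 32*X (j(X) = 16*(2*X) = 32*X)
W(G)*j(-3) = (-7 + 2*34)*(32*(-3)) = (-7 + 68)*(-96) = 61*(-96) = -5856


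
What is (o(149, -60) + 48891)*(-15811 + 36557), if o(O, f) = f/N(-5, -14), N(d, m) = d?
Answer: 1014541638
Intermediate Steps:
o(O, f) = -f/5 (o(O, f) = f/(-5) = f*(-1/5) = -f/5)
(o(149, -60) + 48891)*(-15811 + 36557) = (-1/5*(-60) + 48891)*(-15811 + 36557) = (12 + 48891)*20746 = 48903*20746 = 1014541638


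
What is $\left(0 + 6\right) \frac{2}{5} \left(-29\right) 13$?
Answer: $- \frac{4524}{5} \approx -904.8$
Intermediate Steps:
$\left(0 + 6\right) \frac{2}{5} \left(-29\right) 13 = 6 \cdot 2 \cdot \frac{1}{5} \left(-29\right) 13 = 6 \cdot \frac{2}{5} \left(-29\right) 13 = \frac{12}{5} \left(-29\right) 13 = \left(- \frac{348}{5}\right) 13 = - \frac{4524}{5}$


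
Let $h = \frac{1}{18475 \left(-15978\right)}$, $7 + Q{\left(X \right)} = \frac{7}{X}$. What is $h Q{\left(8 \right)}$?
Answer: $\frac{49}{2361548400} \approx 2.0749 \cdot 10^{-8}$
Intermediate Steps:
$Q{\left(X \right)} = -7 + \frac{7}{X}$
$h = - \frac{1}{295193550}$ ($h = \frac{1}{18475} \left(- \frac{1}{15978}\right) = - \frac{1}{295193550} \approx -3.3876 \cdot 10^{-9}$)
$h Q{\left(8 \right)} = - \frac{-7 + \frac{7}{8}}{295193550} = \left(- \frac{1}{295193550}\right) \left(- \frac{49}{8}\right) = \frac{49}{2361548400}$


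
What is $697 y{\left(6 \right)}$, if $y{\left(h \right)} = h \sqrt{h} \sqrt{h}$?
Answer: $25092$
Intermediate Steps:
$y{\left(h \right)} = h^{2}$ ($y{\left(h \right)} = h^{\frac{3}{2}} \sqrt{h} = h^{2}$)
$697 y{\left(6 \right)} = 697 \cdot 6^{2} = 697 \cdot 36 = 25092$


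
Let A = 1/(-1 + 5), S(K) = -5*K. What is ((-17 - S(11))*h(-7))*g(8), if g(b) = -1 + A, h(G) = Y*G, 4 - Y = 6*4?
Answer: -3990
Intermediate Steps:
Y = -20 (Y = 4 - 6*4 = 4 - 1*24 = 4 - 24 = -20)
h(G) = -20*G
A = 1/4 ≈ 0.25000
g(b) = -3/4 (g(b) = -1 + 1/4 = -3/4)
((-17 - S(11))*h(-7))*g(8) = ((-17 - (-5)*11)*(-20*(-7)))*(-3/4) = ((-17 - 1*(-55))*140)*(-3/4) = ((-17 + 55)*140)*(-3/4) = (38*140)*(-3/4) = 5320*(-3/4) = -3990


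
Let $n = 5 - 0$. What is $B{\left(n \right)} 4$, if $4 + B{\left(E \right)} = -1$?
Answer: $-20$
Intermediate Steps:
$n = 5$ ($n = 5 + 0 = 5$)
$B{\left(E \right)} = -5$ ($B{\left(E \right)} = -4 - 1 = -5$)
$B{\left(n \right)} 4 = \left(-5\right) 4 = -20$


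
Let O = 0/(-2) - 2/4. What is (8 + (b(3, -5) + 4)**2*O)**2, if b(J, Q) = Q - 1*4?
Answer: 81/4 ≈ 20.250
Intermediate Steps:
b(J, Q) = -4 + Q (b(J, Q) = Q - 4 = -4 + Q)
O = -1/2 (O = 0*(-1/2) - 2*1/4 = 0 - 1/2 = -1/2 ≈ -0.50000)
(8 + (b(3, -5) + 4)**2*O)**2 = (8 + ((-4 - 5) + 4)**2*(-1/2))**2 = (8 + (-9 + 4)**2*(-1/2))**2 = (8 + (-5)**2*(-1/2))**2 = (8 + 25*(-1/2))**2 = (8 - 25/2)**2 = (-9/2)**2 = 81/4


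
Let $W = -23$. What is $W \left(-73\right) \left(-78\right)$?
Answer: $-130962$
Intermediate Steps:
$W \left(-73\right) \left(-78\right) = \left(-23\right) \left(-73\right) \left(-78\right) = 1679 \left(-78\right) = -130962$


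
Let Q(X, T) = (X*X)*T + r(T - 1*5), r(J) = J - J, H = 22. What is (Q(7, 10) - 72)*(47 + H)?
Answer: 28842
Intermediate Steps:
r(J) = 0
Q(X, T) = T*X² (Q(X, T) = (X*X)*T + 0 = X²*T + 0 = T*X² + 0 = T*X²)
(Q(7, 10) - 72)*(47 + H) = (10*7² - 72)*(47 + 22) = (10*49 - 72)*69 = (490 - 72)*69 = 418*69 = 28842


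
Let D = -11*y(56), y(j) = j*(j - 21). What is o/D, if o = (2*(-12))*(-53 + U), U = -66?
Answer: -51/385 ≈ -0.13247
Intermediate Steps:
y(j) = j*(-21 + j)
o = 2856 (o = (2*(-12))*(-53 - 66) = -24*(-119) = 2856)
D = -21560 (D = -616*(-21 + 56) = -616*35 = -11*1960 = -21560)
o/D = 2856/(-21560) = 2856*(-1/21560) = -51/385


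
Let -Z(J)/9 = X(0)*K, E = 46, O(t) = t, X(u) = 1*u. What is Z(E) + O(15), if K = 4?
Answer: 15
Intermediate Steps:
X(u) = u
Z(J) = 0 (Z(J) = -0*4 = -9*0 = 0)
Z(E) + O(15) = 0 + 15 = 15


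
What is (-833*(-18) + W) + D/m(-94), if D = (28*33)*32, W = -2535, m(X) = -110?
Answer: 60951/5 ≈ 12190.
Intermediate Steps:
D = 29568 (D = 924*32 = 29568)
(-833*(-18) + W) + D/m(-94) = (-833*(-18) - 2535) + 29568/(-110) = (14994 - 2535) + 29568*(-1/110) = 12459 - 1344/5 = 60951/5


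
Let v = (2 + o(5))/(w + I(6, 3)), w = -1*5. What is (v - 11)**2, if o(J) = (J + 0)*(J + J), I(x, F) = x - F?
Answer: 1369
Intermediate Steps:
o(J) = 2*J**2 (o(J) = J*(2*J) = 2*J**2)
w = -5
v = -26 (v = (2 + 2*5**2)/(-5 + (6 - 1*3)) = (2 + 2*25)/(-5 + (6 - 3)) = (2 + 50)/(-5 + 3) = 52/(-2) = 52*(-1/2) = -26)
(v - 11)**2 = (-26 - 11)**2 = (-37)**2 = 1369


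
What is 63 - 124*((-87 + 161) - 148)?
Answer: 9239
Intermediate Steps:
63 - 124*((-87 + 161) - 148) = 63 - 124*(74 - 148) = 63 - 124*(-74) = 63 + 9176 = 9239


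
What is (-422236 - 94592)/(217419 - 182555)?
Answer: -129207/8716 ≈ -14.824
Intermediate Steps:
(-422236 - 94592)/(217419 - 182555) = -516828/34864 = -516828*1/34864 = -129207/8716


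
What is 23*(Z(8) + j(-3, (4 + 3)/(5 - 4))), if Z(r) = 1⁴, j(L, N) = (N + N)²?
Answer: 4531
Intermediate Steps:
j(L, N) = 4*N² (j(L, N) = (2*N)² = 4*N²)
Z(r) = 1
23*(Z(8) + j(-3, (4 + 3)/(5 - 4))) = 23*(1 + 4*((4 + 3)/(5 - 4))²) = 23*(1 + 4*(7/1)²) = 23*(1 + 4*(7*1)²) = 23*(1 + 4*7²) = 23*(1 + 4*49) = 23*(1 + 196) = 23*197 = 4531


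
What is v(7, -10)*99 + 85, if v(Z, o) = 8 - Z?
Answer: 184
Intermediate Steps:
v(7, -10)*99 + 85 = (8 - 1*7)*99 + 85 = (8 - 7)*99 + 85 = 1*99 + 85 = 99 + 85 = 184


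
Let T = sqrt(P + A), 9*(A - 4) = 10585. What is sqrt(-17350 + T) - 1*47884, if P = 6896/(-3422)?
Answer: -47884 + I*sqrt(457132404150 - 5133*sqrt(31040104789))/5133 ≈ -47884.0 + 131.59*I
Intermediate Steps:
P = -3448/1711 (P = 6896*(-1/3422) = -3448/1711 ≈ -2.0152)
A = 10621/9 (A = 4 + (1/9)*10585 = 4 + 10585/9 = 10621/9 ≈ 1180.1)
T = sqrt(31040104789)/5133 (T = sqrt(-3448/1711 + 10621/9) = sqrt(18141499/15399) = sqrt(31040104789)/5133 ≈ 34.323)
sqrt(-17350 + T) - 1*47884 = sqrt(-17350 + sqrt(31040104789)/5133) - 1*47884 = sqrt(-17350 + sqrt(31040104789)/5133) - 47884 = -47884 + sqrt(-17350 + sqrt(31040104789)/5133)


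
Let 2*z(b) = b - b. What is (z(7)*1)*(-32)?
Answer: 0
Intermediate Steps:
z(b) = 0 (z(b) = (b - b)/2 = (½)*0 = 0)
(z(7)*1)*(-32) = (0*1)*(-32) = 0*(-32) = 0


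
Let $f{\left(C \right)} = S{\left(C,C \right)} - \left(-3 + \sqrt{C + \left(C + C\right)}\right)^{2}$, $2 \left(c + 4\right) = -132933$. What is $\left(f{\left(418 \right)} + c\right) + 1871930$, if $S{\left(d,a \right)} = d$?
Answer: $\frac{3609229}{2} + 6 \sqrt{1254} \approx 1.8048 \cdot 10^{6}$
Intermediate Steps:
$c = - \frac{132941}{2}$ ($c = -4 + \frac{1}{2} \left(-132933\right) = -4 - \frac{132933}{2} = - \frac{132941}{2} \approx -66471.0$)
$f{\left(C \right)} = C - \left(-3 + \sqrt{3} \sqrt{C}\right)^{2}$ ($f{\left(C \right)} = C - \left(-3 + \sqrt{C + \left(C + C\right)}\right)^{2} = C - \left(-3 + \sqrt{C + 2 C}\right)^{2} = C - \left(-3 + \sqrt{3 C}\right)^{2} = C - \left(-3 + \sqrt{3} \sqrt{C}\right)^{2}$)
$\left(f{\left(418 \right)} + c\right) + 1871930 = \left(\left(418 - \left(-3 + \sqrt{3} \sqrt{418}\right)^{2}\right) - \frac{132941}{2}\right) + 1871930 = \left(\left(418 - \left(-3 + \sqrt{1254}\right)^{2}\right) - \frac{132941}{2}\right) + 1871930 = \left(- \frac{132105}{2} - \left(-3 + \sqrt{1254}\right)^{2}\right) + 1871930 = \frac{3611755}{2} - \left(-3 + \sqrt{1254}\right)^{2}$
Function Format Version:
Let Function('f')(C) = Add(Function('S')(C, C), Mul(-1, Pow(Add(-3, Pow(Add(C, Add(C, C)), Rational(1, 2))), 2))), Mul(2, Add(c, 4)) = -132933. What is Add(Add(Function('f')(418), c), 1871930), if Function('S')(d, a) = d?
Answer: Add(Rational(3609229, 2), Mul(6, Pow(1254, Rational(1, 2)))) ≈ 1.8048e+6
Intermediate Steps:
c = Rational(-132941, 2) (c = Add(-4, Mul(Rational(1, 2), -132933)) = Add(-4, Rational(-132933, 2)) = Rational(-132941, 2) ≈ -66471.)
Function('f')(C) = Add(C, Mul(-1, Pow(Add(-3, Mul(Pow(3, Rational(1, 2)), Pow(C, Rational(1, 2)))), 2))) (Function('f')(C) = Add(C, Mul(-1, Pow(Add(-3, Pow(Add(C, Add(C, C)), Rational(1, 2))), 2))) = Add(C, Mul(-1, Pow(Add(-3, Pow(Add(C, Mul(2, C)), Rational(1, 2))), 2))) = Add(C, Mul(-1, Pow(Add(-3, Pow(Mul(3, C), Rational(1, 2))), 2))) = Add(C, Mul(-1, Pow(Add(-3, Mul(Pow(3, Rational(1, 2)), Pow(C, Rational(1, 2)))), 2))))
Add(Add(Function('f')(418), c), 1871930) = Add(Add(Add(418, Mul(-1, Pow(Add(-3, Mul(Pow(3, Rational(1, 2)), Pow(418, Rational(1, 2)))), 2))), Rational(-132941, 2)), 1871930) = Add(Add(Add(418, Mul(-1, Pow(Add(-3, Pow(1254, Rational(1, 2))), 2))), Rational(-132941, 2)), 1871930) = Add(Add(Rational(-132105, 2), Mul(-1, Pow(Add(-3, Pow(1254, Rational(1, 2))), 2))), 1871930) = Add(Rational(3611755, 2), Mul(-1, Pow(Add(-3, Pow(1254, Rational(1, 2))), 2)))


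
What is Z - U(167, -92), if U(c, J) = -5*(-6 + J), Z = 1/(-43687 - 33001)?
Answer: -37577121/76688 ≈ -490.00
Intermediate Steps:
Z = -1/76688 (Z = 1/(-76688) = -1/76688 ≈ -1.3040e-5)
U(c, J) = 30 - 5*J
Z - U(167, -92) = -1/76688 - (30 - 5*(-92)) = -1/76688 - (30 + 460) = -1/76688 - 1*490 = -1/76688 - 490 = -37577121/76688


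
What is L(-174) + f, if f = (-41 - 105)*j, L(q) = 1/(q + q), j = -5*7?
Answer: 1778279/348 ≈ 5110.0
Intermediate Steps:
j = -35
L(q) = 1/(2*q)
f = 5110 (f = (-41 - 105)*(-35) = -146*(-35) = 5110)
L(-174) + f = (1/2)/(-174) + 5110 = (1/2)*(-1/174) + 5110 = -1/348 + 5110 = 1778279/348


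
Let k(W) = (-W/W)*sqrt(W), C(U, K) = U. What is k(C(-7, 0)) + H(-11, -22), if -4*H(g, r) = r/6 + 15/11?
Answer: 19/33 - I*sqrt(7) ≈ 0.57576 - 2.6458*I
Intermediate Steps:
H(g, r) = -15/44 - r/24 (H(g, r) = -(r/6 + 15/11)/4 = -(15/11 + r/6)/4 = -15/44 - r/24)
k(W) = -sqrt(W) (k(W) = (-1*1)*sqrt(W) = -sqrt(W))
k(C(-7, 0)) + H(-11, -22) = -sqrt(-7) + (-15/44 - 1/24*(-22)) = -I*sqrt(7) + (-15/44 + 11/12) = -I*sqrt(7) + 19/33 = 19/33 - I*sqrt(7)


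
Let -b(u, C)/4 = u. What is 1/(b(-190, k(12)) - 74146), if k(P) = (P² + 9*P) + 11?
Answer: -1/73386 ≈ -1.3627e-5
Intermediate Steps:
k(P) = 11 + P² + 9*P
b(u, C) = -4*u
1/(b(-190, k(12)) - 74146) = 1/(-4*(-190) - 74146) = 1/(760 - 74146) = 1/(-73386) = -1/73386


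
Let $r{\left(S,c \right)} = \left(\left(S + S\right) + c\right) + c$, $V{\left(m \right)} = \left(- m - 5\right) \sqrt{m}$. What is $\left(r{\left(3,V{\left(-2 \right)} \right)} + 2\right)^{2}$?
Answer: $-8 - 96 i \sqrt{2} \approx -8.0 - 135.76 i$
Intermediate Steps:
$V{\left(m \right)} = \sqrt{m} \left(-5 - m\right)$ ($V{\left(m \right)} = \left(-5 - m\right) \sqrt{m} = \sqrt{m} \left(-5 - m\right)$)
$r{\left(S,c \right)} = 2 S + 2 c$ ($r{\left(S,c \right)} = \left(2 S + c\right) + c = \left(c + 2 S\right) + c = 2 S + 2 c$)
$\left(r{\left(3,V{\left(-2 \right)} \right)} + 2\right)^{2} = \left(\left(2 \cdot 3 + 2 \sqrt{-2} \left(-5 - -2\right)\right) + 2\right)^{2} = \left(\left(6 + 2 i \sqrt{2} \left(-5 + 2\right)\right) + 2\right)^{2} = \left(\left(6 + 2 i \sqrt{2} \left(-3\right)\right) + 2\right)^{2} = \left(\left(6 + 2 \left(- 3 i \sqrt{2}\right)\right) + 2\right)^{2} = \left(\left(6 - 6 i \sqrt{2}\right) + 2\right)^{2} = \left(8 - 6 i \sqrt{2}\right)^{2}$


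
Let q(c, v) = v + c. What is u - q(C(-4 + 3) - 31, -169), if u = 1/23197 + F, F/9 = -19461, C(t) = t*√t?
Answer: -4058291952/23197 + I ≈ -1.7495e+5 + 1.0*I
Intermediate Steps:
C(t) = t^(3/2)
q(c, v) = c + v
F = -175149 (F = 9*(-19461) = -175149)
u = -4062931352/23197 (u = 1/23197 - 175149 = -4062931352/23197 ≈ -1.7515e+5)
u - q(C(-4 + 3) - 31, -169) = -4062931352/23197 - (((-4 + 3)^(3/2) - 31) - 169) = -4062931352/23197 - (((-1)^(3/2) - 31) - 169) = -4062931352/23197 - ((-I - 31) - 169) = -4062931352/23197 - ((-31 - I) - 169) = -4062931352/23197 - (-200 - I) = -4062931352/23197 + (200 + I) = -4058291952/23197 + I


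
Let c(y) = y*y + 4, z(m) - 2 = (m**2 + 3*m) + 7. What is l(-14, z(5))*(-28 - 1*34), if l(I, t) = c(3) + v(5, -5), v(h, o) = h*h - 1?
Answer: -2294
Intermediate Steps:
v(h, o) = -1 + h**2 (v(h, o) = h**2 - 1 = -1 + h**2)
z(m) = 9 + m**2 + 3*m (z(m) = 2 + ((m**2 + 3*m) + 7) = 2 + (7 + m**2 + 3*m) = 9 + m**2 + 3*m)
c(y) = 4 + y**2 (c(y) = y**2 + 4 = 4 + y**2)
l(I, t) = 37 (l(I, t) = (4 + 3**2) + (-1 + 5**2) = (4 + 9) + (-1 + 25) = 13 + 24 = 37)
l(-14, z(5))*(-28 - 1*34) = 37*(-28 - 1*34) = 37*(-28 - 34) = 37*(-62) = -2294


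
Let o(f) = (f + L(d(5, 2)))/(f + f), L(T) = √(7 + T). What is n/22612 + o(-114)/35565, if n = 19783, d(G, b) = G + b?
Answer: 703593701/804195780 - √14/8108820 ≈ 0.87490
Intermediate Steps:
o(f) = (f + √14)/(2*f) (o(f) = (f + √(7 + (5 + 2)))/(f + f) = (f + √(7 + 7))/((2*f)) = (f + √14)*(1/(2*f)) = (f + √14)/(2*f))
n/22612 + o(-114)/35565 = 19783/22612 + ((½)*(-114 + √14)/(-114))/35565 = 19783*(1/22612) + ((½)*(-1/114)*(-114 + √14))*(1/35565) = 19783/22612 + (½ - √14/228)*(1/35565) = 19783/22612 + (1/71130 - √14/8108820) = 703593701/804195780 - √14/8108820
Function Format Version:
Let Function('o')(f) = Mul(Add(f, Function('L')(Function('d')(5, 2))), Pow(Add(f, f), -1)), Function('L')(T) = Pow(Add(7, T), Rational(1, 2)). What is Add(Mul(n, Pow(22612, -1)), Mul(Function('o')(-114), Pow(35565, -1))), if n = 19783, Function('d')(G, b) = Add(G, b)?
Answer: Add(Rational(703593701, 804195780), Mul(Rational(-1, 8108820), Pow(14, Rational(1, 2)))) ≈ 0.87490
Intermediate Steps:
Function('o')(f) = Mul(Rational(1, 2), Pow(f, -1), Add(f, Pow(14, Rational(1, 2)))) (Function('o')(f) = Mul(Add(f, Pow(Add(7, Add(5, 2)), Rational(1, 2))), Pow(Add(f, f), -1)) = Mul(Add(f, Pow(Add(7, 7), Rational(1, 2))), Pow(Mul(2, f), -1)) = Mul(Add(f, Pow(14, Rational(1, 2))), Mul(Rational(1, 2), Pow(f, -1))) = Mul(Rational(1, 2), Pow(f, -1), Add(f, Pow(14, Rational(1, 2)))))
Add(Mul(n, Pow(22612, -1)), Mul(Function('o')(-114), Pow(35565, -1))) = Add(Mul(19783, Pow(22612, -1)), Mul(Mul(Rational(1, 2), Pow(-114, -1), Add(-114, Pow(14, Rational(1, 2)))), Pow(35565, -1))) = Add(Mul(19783, Rational(1, 22612)), Mul(Mul(Rational(1, 2), Rational(-1, 114), Add(-114, Pow(14, Rational(1, 2)))), Rational(1, 35565))) = Add(Rational(19783, 22612), Mul(Add(Rational(1, 2), Mul(Rational(-1, 228), Pow(14, Rational(1, 2)))), Rational(1, 35565))) = Add(Rational(19783, 22612), Add(Rational(1, 71130), Mul(Rational(-1, 8108820), Pow(14, Rational(1, 2))))) = Add(Rational(703593701, 804195780), Mul(Rational(-1, 8108820), Pow(14, Rational(1, 2))))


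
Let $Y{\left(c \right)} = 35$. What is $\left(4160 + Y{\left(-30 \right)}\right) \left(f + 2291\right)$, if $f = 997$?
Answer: $13793160$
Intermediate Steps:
$\left(4160 + Y{\left(-30 \right)}\right) \left(f + 2291\right) = \left(4160 + 35\right) \left(997 + 2291\right) = 4195 \cdot 3288 = 13793160$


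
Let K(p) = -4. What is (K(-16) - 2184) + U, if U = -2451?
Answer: -4639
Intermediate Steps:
(K(-16) - 2184) + U = (-4 - 2184) - 2451 = -2188 - 2451 = -4639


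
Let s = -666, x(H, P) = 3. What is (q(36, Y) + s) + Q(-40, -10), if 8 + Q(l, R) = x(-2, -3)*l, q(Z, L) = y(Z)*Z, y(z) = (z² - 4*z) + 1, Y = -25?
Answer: 40714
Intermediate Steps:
y(z) = 1 + z² - 4*z
q(Z, L) = Z*(1 + Z² - 4*Z) (q(Z, L) = (1 + Z² - 4*Z)*Z = Z*(1 + Z² - 4*Z))
Q(l, R) = -8 + 3*l
(q(36, Y) + s) + Q(-40, -10) = (36*(1 + 36² - 4*36) - 666) + (-8 + 3*(-40)) = (36*(1 + 1296 - 144) - 666) + (-8 - 120) = (36*1153 - 666) - 128 = (41508 - 666) - 128 = 40842 - 128 = 40714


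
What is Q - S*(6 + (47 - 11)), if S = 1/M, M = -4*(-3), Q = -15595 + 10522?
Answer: -10153/2 ≈ -5076.5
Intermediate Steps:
Q = -5073
M = 12
S = 1/12 ≈ 0.083333
Q - S*(6 + (47 - 11)) = -5073 - (6 + (47 - 11))/12 = -5073 - (6 + 36)/12 = -5073 - 42/12 = -5073 - 1*7/2 = -5073 - 7/2 = -10153/2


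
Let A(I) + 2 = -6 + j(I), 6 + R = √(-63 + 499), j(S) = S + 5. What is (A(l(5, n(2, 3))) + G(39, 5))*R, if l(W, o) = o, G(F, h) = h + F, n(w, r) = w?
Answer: -258 + 86*√109 ≈ 639.87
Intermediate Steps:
j(S) = 5 + S
G(F, h) = F + h
R = -6 + 2*√109 (R = -6 + √(-63 + 499) = -6 + √436 = -6 + 2*√109 ≈ 14.881)
A(I) = -3 + I (A(I) = -2 + (-6 + (5 + I)) = -2 + (-1 + I) = -3 + I)
(A(l(5, n(2, 3))) + G(39, 5))*R = ((-3 + 2) + (39 + 5))*(-6 + 2*√109) = (-1 + 44)*(-6 + 2*√109) = 43*(-6 + 2*√109) = -258 + 86*√109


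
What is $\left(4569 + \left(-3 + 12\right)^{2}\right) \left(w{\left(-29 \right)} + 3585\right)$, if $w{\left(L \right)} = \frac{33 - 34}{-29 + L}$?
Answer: $\frac{483439575}{29} \approx 1.667 \cdot 10^{7}$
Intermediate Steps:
$w{\left(L \right)} = - \frac{1}{-29 + L}$
$\left(4569 + \left(-3 + 12\right)^{2}\right) \left(w{\left(-29 \right)} + 3585\right) = \left(4569 + \left(-3 + 12\right)^{2}\right) \left(- \frac{1}{-29 - 29} + 3585\right) = \left(4569 + 9^{2}\right) \left(- \frac{1}{-58} + 3585\right) = \left(4569 + 81\right) \left(\left(-1\right) \left(- \frac{1}{58}\right) + 3585\right) = 4650 \left(\frac{1}{58} + 3585\right) = 4650 \cdot \frac{207931}{58} = \frac{483439575}{29}$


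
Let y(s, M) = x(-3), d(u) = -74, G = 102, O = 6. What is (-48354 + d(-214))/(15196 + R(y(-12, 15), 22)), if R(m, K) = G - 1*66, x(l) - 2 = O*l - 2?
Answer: -12107/3808 ≈ -3.1794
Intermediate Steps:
x(l) = 6*l (x(l) = 2 + (6*l - 2) = 2 + (-2 + 6*l) = 6*l)
y(s, M) = -18 (y(s, M) = 6*(-3) = -18)
R(m, K) = 36 (R(m, K) = 102 - 1*66 = 102 - 66 = 36)
(-48354 + d(-214))/(15196 + R(y(-12, 15), 22)) = (-48354 - 74)/(15196 + 36) = -48428/15232 = -48428*1/15232 = -12107/3808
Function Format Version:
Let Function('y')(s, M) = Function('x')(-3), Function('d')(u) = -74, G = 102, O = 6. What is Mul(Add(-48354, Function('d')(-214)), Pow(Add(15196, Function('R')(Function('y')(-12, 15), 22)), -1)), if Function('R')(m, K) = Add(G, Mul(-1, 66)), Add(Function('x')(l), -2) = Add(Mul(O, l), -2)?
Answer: Rational(-12107, 3808) ≈ -3.1794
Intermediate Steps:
Function('x')(l) = Mul(6, l) (Function('x')(l) = Add(2, Add(Mul(6, l), -2)) = Add(2, Add(-2, Mul(6, l))) = Mul(6, l))
Function('y')(s, M) = -18 (Function('y')(s, M) = Mul(6, -3) = -18)
Function('R')(m, K) = 36 (Function('R')(m, K) = Add(102, Mul(-1, 66)) = Add(102, -66) = 36)
Mul(Add(-48354, Function('d')(-214)), Pow(Add(15196, Function('R')(Function('y')(-12, 15), 22)), -1)) = Mul(Add(-48354, -74), Pow(Add(15196, 36), -1)) = Mul(-48428, Pow(15232, -1)) = Mul(-48428, Rational(1, 15232)) = Rational(-12107, 3808)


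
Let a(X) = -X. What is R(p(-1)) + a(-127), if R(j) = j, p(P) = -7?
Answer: 120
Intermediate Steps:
R(p(-1)) + a(-127) = -7 - 1*(-127) = -7 + 127 = 120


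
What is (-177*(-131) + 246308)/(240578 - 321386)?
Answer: -269495/80808 ≈ -3.3350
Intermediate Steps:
(-177*(-131) + 246308)/(240578 - 321386) = (23187 + 246308)/(-80808) = 269495*(-1/80808) = -269495/80808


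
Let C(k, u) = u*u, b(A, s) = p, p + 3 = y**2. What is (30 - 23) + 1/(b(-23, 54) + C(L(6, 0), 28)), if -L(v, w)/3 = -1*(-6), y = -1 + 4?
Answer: 5531/790 ≈ 7.0013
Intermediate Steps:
y = 3
L(v, w) = -18 (L(v, w) = -(-3)*(-6) = -3*6 = -18)
p = 6 (p = -3 + 3**2 = -3 + 9 = 6)
b(A, s) = 6
C(k, u) = u**2
(30 - 23) + 1/(b(-23, 54) + C(L(6, 0), 28)) = (30 - 23) + 1/(6 + 28**2) = 7 + 1/(6 + 784) = 7 + 1/790 = 5531/790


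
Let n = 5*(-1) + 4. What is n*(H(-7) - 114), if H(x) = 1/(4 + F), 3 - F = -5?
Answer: 1367/12 ≈ 113.92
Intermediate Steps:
F = 8 (F = 3 - 1*(-5) = 3 + 5 = 8)
n = -1 (n = -5 + 4 = -1)
H(x) = 1/12 (H(x) = 1/(4 + 8) = 1/12)
n*(H(-7) - 114) = -(1/12 - 114) = -1*(-1367/12) = 1367/12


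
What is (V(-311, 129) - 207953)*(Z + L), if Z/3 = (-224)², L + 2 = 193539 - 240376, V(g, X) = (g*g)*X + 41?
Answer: 1272170398833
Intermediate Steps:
V(g, X) = 41 + X*g² (V(g, X) = g²*X + 41 = X*g² + 41 = 41 + X*g²)
L = -46839 (L = -2 + (193539 - 240376) = -2 - 46837 = -46839)
Z = 150528 (Z = 3*(-224)² = 3*50176 = 150528)
(V(-311, 129) - 207953)*(Z + L) = ((41 + 129*(-311)²) - 207953)*(150528 - 46839) = ((41 + 129*96721) - 207953)*103689 = ((41 + 12477009) - 207953)*103689 = (12477050 - 207953)*103689 = 12269097*103689 = 1272170398833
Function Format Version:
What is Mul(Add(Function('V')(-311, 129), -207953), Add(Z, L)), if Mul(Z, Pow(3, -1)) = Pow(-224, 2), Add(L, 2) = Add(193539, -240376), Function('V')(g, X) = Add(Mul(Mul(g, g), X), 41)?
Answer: 1272170398833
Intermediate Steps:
Function('V')(g, X) = Add(41, Mul(X, Pow(g, 2))) (Function('V')(g, X) = Add(Mul(Pow(g, 2), X), 41) = Add(Mul(X, Pow(g, 2)), 41) = Add(41, Mul(X, Pow(g, 2))))
L = -46839 (L = Add(-2, Add(193539, -240376)) = Add(-2, -46837) = -46839)
Z = 150528 (Z = Mul(3, Pow(-224, 2)) = Mul(3, 50176) = 150528)
Mul(Add(Function('V')(-311, 129), -207953), Add(Z, L)) = Mul(Add(Add(41, Mul(129, Pow(-311, 2))), -207953), Add(150528, -46839)) = Mul(Add(Add(41, Mul(129, 96721)), -207953), 103689) = Mul(Add(Add(41, 12477009), -207953), 103689) = Mul(Add(12477050, -207953), 103689) = Mul(12269097, 103689) = 1272170398833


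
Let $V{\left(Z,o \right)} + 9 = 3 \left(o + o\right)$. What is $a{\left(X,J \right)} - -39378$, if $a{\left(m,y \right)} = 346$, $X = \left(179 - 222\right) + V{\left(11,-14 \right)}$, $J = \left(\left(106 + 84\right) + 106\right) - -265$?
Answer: $39724$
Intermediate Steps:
$J = 561$ ($J = \left(190 + 106\right) + 265 = 296 + 265 = 561$)
$V{\left(Z,o \right)} = -9 + 6 o$ ($V{\left(Z,o \right)} = -9 + 3 \left(o + o\right) = -9 + 3 \cdot 2 o = -9 + 6 o$)
$X = -136$ ($X = \left(179 - 222\right) + \left(-9 + 6 \left(-14\right)\right) = -43 - 93 = -136$)
$a{\left(X,J \right)} - -39378 = 346 - -39378 = 346 + 39378 = 39724$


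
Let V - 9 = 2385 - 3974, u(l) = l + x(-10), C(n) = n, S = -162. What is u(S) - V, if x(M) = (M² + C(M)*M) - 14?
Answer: 1604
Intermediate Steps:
x(M) = -14 + 2*M² (x(M) = (M² + M*M) - 14 = (M² + M²) - 14 = 2*M² - 14 = -14 + 2*M²)
u(l) = 186 + l (u(l) = l + (-14 + 2*(-10)²) = l + (-14 + 2*100) = l + (-14 + 200) = l + 186 = 186 + l)
V = -1580 (V = 9 + (2385 - 3974) = 9 - 1589 = -1580)
u(S) - V = (186 - 162) - 1*(-1580) = 24 + 1580 = 1604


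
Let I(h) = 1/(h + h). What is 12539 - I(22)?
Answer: 551715/44 ≈ 12539.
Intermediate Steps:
I(h) = 1/(2*h)
12539 - I(22) = 12539 - 1/(2*22) = 12539 - 1*1/44 = 12539 - 1/44 = 551715/44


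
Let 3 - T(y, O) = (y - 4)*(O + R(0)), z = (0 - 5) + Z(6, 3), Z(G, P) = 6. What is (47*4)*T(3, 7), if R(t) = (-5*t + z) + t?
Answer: 2068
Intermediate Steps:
z = 1 (z = (0 - 5) + 6 = -5 + 6 = 1)
R(t) = 1 - 4*t (R(t) = (-5*t + 1) + t = (1 - 5*t) + t = 1 - 4*t)
T(y, O) = 3 - (1 + O)*(-4 + y) (T(y, O) = 3 - (y - 4)*(O + (1 - 4*0)) = 3 - (-4 + y)*(O + (1 + 0)) = 3 - (-4 + y)*(O + 1) = 3 - (-4 + y)*(1 + O) = 3 - (1 + O)*(-4 + y))
(47*4)*T(3, 7) = (47*4)*(7 - 1*3 + 4*7 - 1*7*3) = 188*(7 - 3 + 28 - 21) = 188*11 = 2068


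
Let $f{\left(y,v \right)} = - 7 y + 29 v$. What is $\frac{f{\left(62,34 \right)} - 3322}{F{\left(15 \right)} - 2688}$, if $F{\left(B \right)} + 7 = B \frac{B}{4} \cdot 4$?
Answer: $\frac{277}{247} \approx 1.1215$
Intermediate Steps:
$F{\left(B \right)} = -7 + B^{2}$ ($F{\left(B \right)} = -7 + B \frac{B}{4} \cdot 4 = -7 + \frac{B^{2}}{4} \cdot 4 = -7 + B^{2}$)
$\frac{f{\left(62,34 \right)} - 3322}{F{\left(15 \right)} - 2688} = \frac{\left(\left(-7\right) 62 + 29 \cdot 34\right) - 3322}{\left(-7 + 15^{2}\right) - 2688} = \frac{\left(-434 + 986\right) - 3322}{\left(-7 + 225\right) - 2688} = \frac{552 - 3322}{218 - 2688} = - \frac{2770}{-2470} = \left(-2770\right) \left(- \frac{1}{2470}\right) = \frac{277}{247}$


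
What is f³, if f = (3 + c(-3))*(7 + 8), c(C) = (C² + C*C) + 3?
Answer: 46656000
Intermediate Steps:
c(C) = 3 + 2*C² (c(C) = (C² + C²) + 3 = 2*C² + 3 = 3 + 2*C²)
f = 360 (f = (3 + (3 + 2*(-3)²))*(7 + 8) = (3 + (3 + 2*9))*15 = (3 + (3 + 18))*15 = (3 + 21)*15 = 24*15 = 360)
f³ = 360³ = 46656000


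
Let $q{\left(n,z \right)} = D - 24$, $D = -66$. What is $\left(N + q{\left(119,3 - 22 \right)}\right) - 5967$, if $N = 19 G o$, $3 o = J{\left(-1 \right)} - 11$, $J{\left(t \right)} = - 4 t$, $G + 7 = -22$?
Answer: $- \frac{14314}{3} \approx -4771.3$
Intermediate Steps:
$G = -29$ ($G = -7 - 22 = -29$)
$q{\left(n,z \right)} = -90$ ($q{\left(n,z \right)} = -66 - 24 = -90$)
$o = - \frac{7}{3}$ ($o = \frac{\left(-4\right) \left(-1\right) - 11}{3} = \frac{4 - 11}{3} = \frac{1}{3} \left(-7\right) = - \frac{7}{3} \approx -2.3333$)
$N = \frac{3857}{3}$ ($N = 19 \left(-29\right) \left(- \frac{7}{3}\right) = \left(-551\right) \left(- \frac{7}{3}\right) = \frac{3857}{3} \approx 1285.7$)
$\left(N + q{\left(119,3 - 22 \right)}\right) - 5967 = \left(\frac{3857}{3} - 90\right) - 5967 = \frac{3587}{3} - 5967 = - \frac{14314}{3}$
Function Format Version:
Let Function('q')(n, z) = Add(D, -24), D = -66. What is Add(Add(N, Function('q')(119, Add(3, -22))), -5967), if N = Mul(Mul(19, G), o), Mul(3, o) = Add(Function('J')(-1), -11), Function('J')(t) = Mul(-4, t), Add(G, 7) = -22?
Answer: Rational(-14314, 3) ≈ -4771.3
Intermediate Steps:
G = -29 (G = Add(-7, -22) = -29)
Function('q')(n, z) = -90 (Function('q')(n, z) = Add(-66, -24) = -90)
o = Rational(-7, 3) (o = Mul(Rational(1, 3), Add(Mul(-4, -1), -11)) = Mul(Rational(1, 3), Add(4, -11)) = Mul(Rational(1, 3), -7) = Rational(-7, 3) ≈ -2.3333)
N = Rational(3857, 3) (N = Mul(Mul(19, -29), Rational(-7, 3)) = Mul(-551, Rational(-7, 3)) = Rational(3857, 3) ≈ 1285.7)
Add(Add(N, Function('q')(119, Add(3, -22))), -5967) = Add(Add(Rational(3857, 3), -90), -5967) = Add(Rational(3587, 3), -5967) = Rational(-14314, 3)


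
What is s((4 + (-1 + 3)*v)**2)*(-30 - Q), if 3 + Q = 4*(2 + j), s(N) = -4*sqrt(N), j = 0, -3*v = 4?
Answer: 560/3 ≈ 186.67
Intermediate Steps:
v = -4/3 (v = -1/3*4 = -4/3 ≈ -1.3333)
Q = 5 (Q = -3 + 4*(2 + 0) = -3 + 4*2 = -3 + 8 = 5)
s((4 + (-1 + 3)*v)**2)*(-30 - Q) = (-4*sqrt((4 + (-1 + 3)*(-4/3))**2))*(-30 - 1*5) = (-4*sqrt((4 + 2*(-4/3))**2))*(-30 - 5) = -4*sqrt((4 - 8/3)**2)*(-35) = -4*sqrt((4/3)**2)*(-35) = -4*sqrt(16/9)*(-35) = -4*4/3*(-35) = -16/3*(-35) = 560/3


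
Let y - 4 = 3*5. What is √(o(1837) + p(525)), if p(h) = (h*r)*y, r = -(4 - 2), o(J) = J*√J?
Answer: √(-19950 + 1837*√1837) ≈ 242.45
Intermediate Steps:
o(J) = J^(3/2)
y = 19 (y = 4 + 3*5 = 4 + 15 = 19)
r = -2 (r = -1*2 = -2)
p(h) = -38*h (p(h) = (h*(-2))*19 = -2*h*19 = -38*h)
√(o(1837) + p(525)) = √(1837^(3/2) - 38*525) = √(1837*√1837 - 19950) = √(-19950 + 1837*√1837)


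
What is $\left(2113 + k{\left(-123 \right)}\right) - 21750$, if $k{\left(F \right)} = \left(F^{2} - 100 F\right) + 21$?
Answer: $7813$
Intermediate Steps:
$k{\left(F \right)} = 21 + F^{2} - 100 F$
$\left(2113 + k{\left(-123 \right)}\right) - 21750 = \left(2113 + \left(21 + \left(-123\right)^{2} - -12300\right)\right) - 21750 = \left(2113 + \left(21 + 15129 + 12300\right)\right) - 21750 = \left(2113 + 27450\right) - 21750 = 29563 - 21750 = 7813$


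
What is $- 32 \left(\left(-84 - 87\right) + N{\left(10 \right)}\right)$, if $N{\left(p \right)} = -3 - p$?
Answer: $5888$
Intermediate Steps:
$- 32 \left(\left(-84 - 87\right) + N{\left(10 \right)}\right) = - 32 \left(\left(-84 - 87\right) - 13\right) = - 32 \left(-171 - 13\right) = \left(-32\right) \left(-184\right) = 5888$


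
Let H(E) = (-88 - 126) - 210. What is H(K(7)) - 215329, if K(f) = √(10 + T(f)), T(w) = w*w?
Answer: -215753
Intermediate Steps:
T(w) = w²
K(f) = √(10 + f²)
H(E) = -424 (H(E) = -214 - 210 = -424)
H(K(7)) - 215329 = -424 - 215329 = -215753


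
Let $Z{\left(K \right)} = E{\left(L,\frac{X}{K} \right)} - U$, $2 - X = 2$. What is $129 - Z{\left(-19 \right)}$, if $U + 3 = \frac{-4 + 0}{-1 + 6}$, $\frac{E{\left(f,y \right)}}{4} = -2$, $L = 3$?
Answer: $\frac{666}{5} \approx 133.2$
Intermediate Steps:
$X = 0$ ($X = 2 - 2 = 0$)
$E{\left(f,y \right)} = -8$ ($E{\left(f,y \right)} = 4 \left(-2\right) = -8$)
$U = - \frac{19}{5}$ ($U = -3 + \frac{-4 + 0}{-1 + 6} = -3 - \frac{4}{5} = - \frac{19}{5} \approx -3.8$)
$Z{\left(K \right)} = - \frac{21}{5}$ ($Z{\left(K \right)} = -8 - - \frac{19}{5} = -8 + \frac{19}{5} = - \frac{21}{5}$)
$129 - Z{\left(-19 \right)} = 129 - - \frac{21}{5} = 129 + \frac{21}{5} = \frac{666}{5}$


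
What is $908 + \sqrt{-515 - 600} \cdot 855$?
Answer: $908 + 855 i \sqrt{1115} \approx 908.0 + 28550.0 i$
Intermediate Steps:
$908 + \sqrt{-515 - 600} \cdot 855 = 908 + \sqrt{-1115} \cdot 855 = 908 + i \sqrt{1115} \cdot 855 = 908 + 855 i \sqrt{1115}$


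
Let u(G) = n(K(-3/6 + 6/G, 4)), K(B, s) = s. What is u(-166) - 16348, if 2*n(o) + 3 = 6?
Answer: -32693/2 ≈ -16347.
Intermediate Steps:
n(o) = 3/2 (n(o) = -3/2 + (1/2)*6 = -3/2 + 3 = 3/2)
u(G) = 3/2
u(-166) - 16348 = 3/2 - 16348 = -32693/2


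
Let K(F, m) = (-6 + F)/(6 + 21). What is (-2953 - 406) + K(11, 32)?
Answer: -90688/27 ≈ -3358.8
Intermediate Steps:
K(F, m) = -2/9 + F/27 (K(F, m) = (-6 + F)/27 = (-6 + F)*(1/27) = -2/9 + F/27)
(-2953 - 406) + K(11, 32) = (-2953 - 406) + (-2/9 + (1/27)*11) = -3359 + (-2/9 + 11/27) = -3359 + 5/27 = -90688/27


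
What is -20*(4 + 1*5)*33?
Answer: -5940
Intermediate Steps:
-20*(4 + 1*5)*33 = -20*(4 + 5)*33 = -20*9*33 = -180*33 = -5940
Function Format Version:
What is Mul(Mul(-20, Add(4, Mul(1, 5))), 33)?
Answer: -5940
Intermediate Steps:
Mul(Mul(-20, Add(4, Mul(1, 5))), 33) = Mul(Mul(-20, Add(4, 5)), 33) = Mul(Mul(-20, 9), 33) = Mul(-180, 33) = -5940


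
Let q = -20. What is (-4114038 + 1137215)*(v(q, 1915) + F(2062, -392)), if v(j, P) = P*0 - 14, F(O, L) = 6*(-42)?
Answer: 791834918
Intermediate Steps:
F(O, L) = -252
v(j, P) = -14 (v(j, P) = 0 - 14 = -14)
(-4114038 + 1137215)*(v(q, 1915) + F(2062, -392)) = (-4114038 + 1137215)*(-14 - 252) = -2976823*(-266) = 791834918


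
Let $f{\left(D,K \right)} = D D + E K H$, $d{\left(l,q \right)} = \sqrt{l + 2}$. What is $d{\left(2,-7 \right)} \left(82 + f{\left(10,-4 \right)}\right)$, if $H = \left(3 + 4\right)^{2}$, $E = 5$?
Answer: $-1596$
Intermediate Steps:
$H = 49$ ($H = 7^{2} = 49$)
$d{\left(l,q \right)} = \sqrt{2 + l}$
$f{\left(D,K \right)} = D^{2} + 245 K$ ($f{\left(D,K \right)} = D D + 5 K 49 = D^{2} + 245 K$)
$d{\left(2,-7 \right)} \left(82 + f{\left(10,-4 \right)}\right) = \sqrt{2 + 2} \left(82 + \left(10^{2} + 245 \left(-4\right)\right)\right) = \sqrt{4} \left(82 + \left(100 - 980\right)\right) = 2 \left(82 - 880\right) = 2 \left(-798\right) = -1596$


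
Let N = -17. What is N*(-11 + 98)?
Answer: -1479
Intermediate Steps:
N*(-11 + 98) = -17*(-11 + 98) = -17*87 = -1479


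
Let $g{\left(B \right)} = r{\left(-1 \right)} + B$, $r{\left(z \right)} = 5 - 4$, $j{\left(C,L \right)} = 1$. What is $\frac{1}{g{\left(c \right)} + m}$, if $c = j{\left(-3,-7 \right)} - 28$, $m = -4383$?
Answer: $- \frac{1}{4409} \approx -0.00022681$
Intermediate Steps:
$c = -27$ ($c = 1 - 28 = -27$)
$r{\left(z \right)} = 1$ ($r{\left(z \right)} = 5 - 4 = 1$)
$g{\left(B \right)} = 1 + B$
$\frac{1}{g{\left(c \right)} + m} = \frac{1}{\left(1 - 27\right) - 4383} = \frac{1}{-26 - 4383} = \frac{1}{-4409} = - \frac{1}{4409}$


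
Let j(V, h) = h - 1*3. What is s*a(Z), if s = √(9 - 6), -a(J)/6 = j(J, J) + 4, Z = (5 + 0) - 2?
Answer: -24*√3 ≈ -41.569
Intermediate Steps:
Z = 3 (Z = 5 - 2 = 3)
j(V, h) = -3 + h (j(V, h) = h - 3 = -3 + h)
a(J) = -6 - 6*J (a(J) = -6*((-3 + J) + 4) = -6*(1 + J) = -6 - 6*J)
s = √3 ≈ 1.7320
s*a(Z) = √3*(-6 - 6*3) = √3*(-6 - 18) = √3*(-24) = -24*√3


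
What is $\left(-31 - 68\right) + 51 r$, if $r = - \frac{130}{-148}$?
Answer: $- \frac{4011}{74} \approx -54.203$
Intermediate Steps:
$r = \frac{65}{74}$ ($r = \left(-130\right) \left(- \frac{1}{148}\right) = \frac{65}{74} \approx 0.87838$)
$\left(-31 - 68\right) + 51 r = \left(-31 - 68\right) + 51 \cdot \frac{65}{74} = -99 + \frac{3315}{74} = - \frac{4011}{74}$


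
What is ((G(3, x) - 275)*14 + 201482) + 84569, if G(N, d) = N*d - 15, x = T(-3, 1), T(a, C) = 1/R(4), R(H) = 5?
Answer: 1409997/5 ≈ 2.8200e+5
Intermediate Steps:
T(a, C) = ⅕ (T(a, C) = 1/5 = ⅕)
x = ⅕ ≈ 0.20000
G(N, d) = -15 + N*d
((G(3, x) - 275)*14 + 201482) + 84569 = (((-15 + 3*(⅕)) - 275)*14 + 201482) + 84569 = (((-15 + ⅗) - 275)*14 + 201482) + 84569 = ((-72/5 - 275)*14 + 201482) + 84569 = (-1447/5*14 + 201482) + 84569 = (-20258/5 + 201482) + 84569 = 987152/5 + 84569 = 1409997/5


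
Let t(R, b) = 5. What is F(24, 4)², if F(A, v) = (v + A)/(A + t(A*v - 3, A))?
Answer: 784/841 ≈ 0.93222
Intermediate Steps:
F(A, v) = (A + v)/(5 + A) (F(A, v) = (v + A)/(A + 5) = (A + v)/(5 + A))
F(24, 4)² = ((24 + 4)/(5 + 24))² = (28/29)² = 784/841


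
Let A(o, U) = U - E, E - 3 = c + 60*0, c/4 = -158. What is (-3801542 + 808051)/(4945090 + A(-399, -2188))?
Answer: -2993491/4943531 ≈ -0.60554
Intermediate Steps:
c = -632 (c = 4*(-158) = -632)
E = -629 (E = 3 + (-632 + 60*0) = 3 + (-632 + 0) = 3 - 632 = -629)
A(o, U) = 629 + U (A(o, U) = U - 1*(-629) = U + 629 = 629 + U)
(-3801542 + 808051)/(4945090 + A(-399, -2188)) = (-3801542 + 808051)/(4945090 + (629 - 2188)) = -2993491/(4945090 - 1559) = -2993491/4943531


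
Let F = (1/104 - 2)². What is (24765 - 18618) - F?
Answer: 66443103/10816 ≈ 6143.0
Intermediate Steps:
F = 42849/10816 (F = (1/104 - 2)² = (-207/104)² = 42849/10816 ≈ 3.9616)
(24765 - 18618) - F = (24765 - 18618) - 1*42849/10816 = 6147 - 42849/10816 = 66443103/10816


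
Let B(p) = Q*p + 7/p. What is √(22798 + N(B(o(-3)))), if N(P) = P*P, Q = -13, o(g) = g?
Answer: √217282/3 ≈ 155.38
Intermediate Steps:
B(p) = -13*p + 7/p
N(P) = P²
√(22798 + N(B(o(-3)))) = √(22798 + (-13*(-3) + 7/(-3))²) = √(22798 + (39 + 7*(-⅓))²) = √(22798 + (39 - 7/3)²) = √(22798 + (110/3)²) = √(22798 + 12100/9) = √(217282/9) = √217282/3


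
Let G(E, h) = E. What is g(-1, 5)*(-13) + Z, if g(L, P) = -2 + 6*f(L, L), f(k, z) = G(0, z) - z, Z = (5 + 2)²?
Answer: -3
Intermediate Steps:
Z = 49 (Z = 7² = 49)
f(k, z) = -z (f(k, z) = 0 - z = -z)
g(L, P) = -2 - 6*L (g(L, P) = -2 + 6*(-L) = -2 - 6*L)
g(-1, 5)*(-13) + Z = (-2 - 6*(-1))*(-13) + 49 = (-2 + 6)*(-13) + 49 = 4*(-13) + 49 = -52 + 49 = -3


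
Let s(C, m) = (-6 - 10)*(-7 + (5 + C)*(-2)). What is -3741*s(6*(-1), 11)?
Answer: -299280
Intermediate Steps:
s(C, m) = 272 + 32*C (s(C, m) = -16*(-7 + (-10 - 2*C)) = -16*(-17 - 2*C) = 272 + 32*C)
-3741*s(6*(-1), 11) = -3741*(272 + 32*(6*(-1))) = -3741*(272 + 32*(-6)) = -3741*(272 - 192) = -3741*80 = -299280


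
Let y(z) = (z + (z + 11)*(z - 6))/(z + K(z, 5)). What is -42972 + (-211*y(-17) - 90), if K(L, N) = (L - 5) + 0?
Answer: -1653887/39 ≈ -42407.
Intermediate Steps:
K(L, N) = -5 + L (K(L, N) = (-5 + L) + 0 = -5 + L)
y(z) = (z + (-6 + z)*(11 + z))/(-5 + 2*z) (y(z) = (z + (z + 11)*(z - 6))/(z + (-5 + z)) = (z + (11 + z)*(-6 + z))/(-5 + 2*z) = (z + (-6 + z)*(11 + z))/(-5 + 2*z))
-42972 + (-211*y(-17) - 90) = -42972 + (-211*(-66 + (-17)² + 6*(-17))/(-5 + 2*(-17)) - 90) = -42972 + (-211*(-66 + 289 - 102)/(-5 - 34) - 90) = -42972 + (-211*121/(-39) - 90) = -42972 + (-(-211)*121/39 - 90) = -42972 + (-211*(-121/39) - 90) = -42972 + (25531/39 - 90) = -42972 + 22021/39 = -1653887/39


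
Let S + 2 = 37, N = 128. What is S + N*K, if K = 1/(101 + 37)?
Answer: 2479/69 ≈ 35.928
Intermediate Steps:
K = 1/138 ≈ 0.0072464
S = 35 (S = -2 + 37 = 35)
S + N*K = 35 + 128*(1/138) = 35 + 64/69 = 2479/69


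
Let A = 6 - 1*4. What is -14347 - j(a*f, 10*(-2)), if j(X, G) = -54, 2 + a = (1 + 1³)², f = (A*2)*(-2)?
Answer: -14293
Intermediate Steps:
A = 2 (A = 6 - 4 = 2)
f = -8 (f = (2*2)*(-2) = 4*(-2) = -8)
a = 2 (a = -2 + (1 + 1³)² = -2 + (1 + 1)² = -2 + 2² = -2 + 4 = 2)
-14347 - j(a*f, 10*(-2)) = -14347 - 1*(-54) = -14347 + 54 = -14293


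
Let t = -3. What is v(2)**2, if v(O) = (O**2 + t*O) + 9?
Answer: 49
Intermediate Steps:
v(O) = 9 + O**2 - 3*O (v(O) = (O**2 - 3*O) + 9 = 9 + O**2 - 3*O)
v(2)**2 = (9 + 2**2 - 3*2)**2 = (9 + 4 - 6)**2 = 7**2 = 49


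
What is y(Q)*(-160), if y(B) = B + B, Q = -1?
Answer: 320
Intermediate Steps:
y(B) = 2*B
y(Q)*(-160) = (2*(-1))*(-160) = -2*(-160) = 320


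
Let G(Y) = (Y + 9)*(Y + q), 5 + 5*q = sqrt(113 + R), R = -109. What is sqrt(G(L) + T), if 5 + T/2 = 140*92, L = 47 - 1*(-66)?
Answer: sqrt(986570)/5 ≈ 198.65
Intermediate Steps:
q = -3/5 (q = -1 + sqrt(113 - 109)/5 = -1 + sqrt(4)/5 = -1 + (1/5)*2 = -1 + 2/5 = -3/5 ≈ -0.60000)
L = 113 (L = 47 + 66 = 113)
G(Y) = (9 + Y)*(-3/5 + Y) (G(Y) = (Y + 9)*(Y - 3/5) = (9 + Y)*(-3/5 + Y))
T = 25750 (T = -10 + 2*(140*92) = -10 + 2*12880 = -10 + 25760 = 25750)
sqrt(G(L) + T) = sqrt((-27/5 + 113**2 + (42/5)*113) + 25750) = sqrt((-27/5 + 12769 + 4746/5) + 25750) = sqrt(68564/5 + 25750) = sqrt(197314/5) = sqrt(986570)/5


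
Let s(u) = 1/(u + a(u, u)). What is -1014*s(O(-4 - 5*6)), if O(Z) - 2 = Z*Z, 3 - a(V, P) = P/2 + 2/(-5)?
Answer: -195/112 ≈ -1.7411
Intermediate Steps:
a(V, P) = 17/5 - P/2 (a(V, P) = 3 - (P/2 + 2/(-5)) = 3 - (P*(½) + 2*(-⅕)) = 3 - (P/2 - ⅖) = 3 - (-⅖ + P/2) = 3 + (⅖ - P/2) = 17/5 - P/2)
O(Z) = 2 + Z² (O(Z) = 2 + Z*Z = 2 + Z²)
s(u) = 1/(17/5 + u/2) (s(u) = 1/(u + (17/5 - u/2)) = 1/(17/5 + u/2))
-1014*s(O(-4 - 5*6)) = -10140/(34 + 5*(2 + (-4 - 5*6)²)) = -10140/(34 + 5*(2 + (-4 - 30)²)) = -10140/(34 + 5*(2 + (-34)²)) = -10140/(34 + 5*(2 + 1156)) = -10140/(34 + 5*1158) = -10140/(34 + 5790) = -10140/5824 = -1014*5/2912 = -195/112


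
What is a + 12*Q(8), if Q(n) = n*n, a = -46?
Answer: 722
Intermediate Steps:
Q(n) = n**2
a + 12*Q(8) = -46 + 12*8**2 = -46 + 12*64 = -46 + 768 = 722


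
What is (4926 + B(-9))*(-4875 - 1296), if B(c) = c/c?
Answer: -30404517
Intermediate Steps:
B(c) = 1
(4926 + B(-9))*(-4875 - 1296) = (4926 + 1)*(-4875 - 1296) = 4927*(-6171) = -30404517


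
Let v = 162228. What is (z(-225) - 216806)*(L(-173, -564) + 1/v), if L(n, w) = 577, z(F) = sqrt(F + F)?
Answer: -10147123195471/81114 + 468027785*I*sqrt(2)/54076 ≈ -1.251e+8 + 12240.0*I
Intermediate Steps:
z(F) = sqrt(2)*sqrt(F) (z(F) = sqrt(2*F) = sqrt(2)*sqrt(F))
(z(-225) - 216806)*(L(-173, -564) + 1/v) = (sqrt(2)*sqrt(-225) - 216806)*(577 + 1/162228) = (sqrt(2)*(15*I) - 216806)*(577 + 1/162228) = (15*I*sqrt(2) - 216806)*(93605557/162228) = (-216806 + 15*I*sqrt(2))*(93605557/162228) = -10147123195471/81114 + 468027785*I*sqrt(2)/54076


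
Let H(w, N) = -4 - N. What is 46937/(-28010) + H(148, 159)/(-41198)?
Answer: -482286224/288488995 ≈ -1.6718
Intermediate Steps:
46937/(-28010) + H(148, 159)/(-41198) = 46937/(-28010) + (-4 - 1*159)/(-41198) = 46937*(-1/28010) + (-4 - 159)*(-1/41198) = -46937/28010 - 163*(-1/41198) = -46937/28010 + 163/41198 = -482286224/288488995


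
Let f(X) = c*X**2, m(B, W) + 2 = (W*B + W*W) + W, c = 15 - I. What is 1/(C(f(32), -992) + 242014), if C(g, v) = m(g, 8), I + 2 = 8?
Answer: 1/315812 ≈ 3.1664e-6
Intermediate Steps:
I = 6 (I = -2 + 8 = 6)
c = 9 (c = 15 - 1*6 = 15 - 6 = 9)
m(B, W) = -2 + W + W**2 + B*W (m(B, W) = -2 + ((W*B + W*W) + W) = -2 + ((B*W + W**2) + W) = -2 + ((W**2 + B*W) + W) = -2 + (W + W**2 + B*W) = -2 + W + W**2 + B*W)
f(X) = 9*X**2
C(g, v) = 70 + 8*g (C(g, v) = -2 + 8 + 8**2 + g*8 = -2 + 8 + 64 + 8*g = 70 + 8*g)
1/(C(f(32), -992) + 242014) = 1/((70 + 8*(9*32**2)) + 242014) = 1/((70 + 8*(9*1024)) + 242014) = 1/((70 + 8*9216) + 242014) = 1/((70 + 73728) + 242014) = 1/(73798 + 242014) = 1/315812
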